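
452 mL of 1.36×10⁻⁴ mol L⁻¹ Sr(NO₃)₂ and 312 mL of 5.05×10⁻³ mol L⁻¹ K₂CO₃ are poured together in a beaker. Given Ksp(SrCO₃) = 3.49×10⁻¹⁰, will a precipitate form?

Yes

After mixing, V = 452 mL + 312 mL = 764 mL.
[Sr²⁺] = (1.36×10⁻⁴)(452)/764 = 8.05×10⁻⁵ mol L⁻¹
[CO₃²⁻] = (5.05×10⁻³)(312)/764 = 2.06×10⁻³ mol L⁻¹
Q = [Sr²⁺][CO₃²⁻] = 1.66×10⁻⁷
Since Q (1.66×10⁻⁷) exceeds Ksp (3.49×10⁻¹⁰), SrCO₃ will precipitate.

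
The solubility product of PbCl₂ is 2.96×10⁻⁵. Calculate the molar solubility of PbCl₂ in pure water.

PbCl₂(s) ⇌ Pb²⁺(aq) + 2 Cl⁻(aq)
Let s be the molar solubility. Then [Pb²⁺] = s and [Cl⁻] = 2s.
Ksp = [Pb²⁺][Cl⁻]^2 = s · (2s)^2 = 4s^3
4s^3 = 2.96×10⁻⁵  ⇒  s^3 = 7.40×10⁻⁶
s = 1.95×10⁻² mol L⁻¹

1.95×10⁻² M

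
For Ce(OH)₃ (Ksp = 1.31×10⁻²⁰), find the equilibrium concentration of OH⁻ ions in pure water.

Ce(OH)₃(s) ⇌ Ce³⁺(aq) + 3 OH⁻(aq)
For each mole of Ce(OH)₃ that dissolves per liter, [Ce³⁺] = s and [OH⁻] = 3s; let s denote this solubility.
Ksp = [Ce³⁺][OH⁻]^3 = s · (3s)^3 = 27s^4 = 1.31×10⁻²⁰
s = 4.69×10⁻⁶ mol L⁻¹
[OH⁻] = 3s = 1.41×10⁻⁵ mol L⁻¹

1.41×10⁻⁵ M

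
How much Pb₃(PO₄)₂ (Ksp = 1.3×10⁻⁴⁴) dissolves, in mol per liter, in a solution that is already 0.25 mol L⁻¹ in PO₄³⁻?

Pb₃(PO₄)₂(s) ⇌ 3 Pb²⁺(aq) + 2 PO₄³⁻(aq)
PO₄³⁻ is already present at 0.25 mol L⁻¹. If s mol/L of Pb₃(PO₄)₂ dissolves, [Pb²⁺] = 3s while [PO₄³⁻] ≈ 0.25 mol L⁻¹.
Ksp = [Pb²⁺]^3[PO₄³⁻]^2 = (3s)^3(0.25)^2
(3s)^3 = 1.3×10⁻⁴⁴ / (0.25)^2 = 2.1×10⁻⁴³
s = 2.0×10⁻¹⁵ mol L⁻¹

2.0×10⁻¹⁵ M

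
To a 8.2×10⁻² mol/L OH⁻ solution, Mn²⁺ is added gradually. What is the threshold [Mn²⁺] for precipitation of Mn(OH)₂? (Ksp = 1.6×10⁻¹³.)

Precipitation of each salt begins when its ion product equals Ksp.
Mn(OH)₂(s) ⇌ Mn²⁺(aq) + 2 OH⁻(aq)
Ksp = [Mn²⁺][OH⁻]^2 = [Mn²⁺](8.2×10⁻²)^2
[Mn²⁺] = 1.6×10⁻¹³ / (8.2×10⁻²)^2 = 2.4×10⁻¹¹
[Mn²⁺] = 2.4×10⁻¹¹ mol/L

2.4×10⁻¹¹ M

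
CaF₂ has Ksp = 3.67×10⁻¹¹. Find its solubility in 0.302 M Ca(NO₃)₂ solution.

CaF₂(s) ⇌ Ca²⁺(aq) + 2 F⁻(aq)
Let s be the solubility of CaF₂ here. The common ion gives [Ca²⁺] ≈ 0.302 M, and [F⁻] = 2s.
Ksp = [Ca²⁺][F⁻]^2 = (0.302)(2s)^2
(2s)^2 = 3.67×10⁻¹¹ / (0.302) = 1.22×10⁻¹⁰
s = 5.51×10⁻⁶ M

5.51×10⁻⁶ M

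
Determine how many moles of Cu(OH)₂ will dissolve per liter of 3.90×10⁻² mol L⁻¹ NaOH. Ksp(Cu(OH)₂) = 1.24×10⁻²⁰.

8.15×10⁻¹⁸ M

Cu(OH)₂(s) ⇌ Cu²⁺(aq) + 2 OH⁻(aq)
The solution already contains OH⁻ at 3.90×10⁻² mol L⁻¹. Let s be the molar solubility of Cu(OH)₂.
[OH⁻] ≈ 3.90×10⁻² mol L⁻¹ (common ion dominates); [Cu²⁺] = s.
Ksp = [Cu²⁺][OH⁻]^2 = s(3.90×10⁻²)^2
s = 1.24×10⁻²⁰ / (3.90×10⁻²)^2 = 8.15×10⁻¹⁸
s = 8.15×10⁻¹⁸ mol L⁻¹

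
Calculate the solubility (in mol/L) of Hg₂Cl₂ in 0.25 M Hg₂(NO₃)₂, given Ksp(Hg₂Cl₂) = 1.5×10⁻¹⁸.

Hg₂Cl₂(s) ⇌ Hg₂²⁺(aq) + 2 Cl⁻(aq)
The solution already contains Hg₂²⁺ at 0.25 M. Let s be the molar solubility of Hg₂Cl₂.
[Hg₂²⁺] ≈ 0.25 M (common ion dominates); [Cl⁻] = 2s.
Ksp = [Hg₂²⁺][Cl⁻]^2 = (0.25)(2s)^2
(2s)^2 = 1.5×10⁻¹⁸ / (0.25) = 6.0×10⁻¹⁸
s = 1.2×10⁻⁹ M

1.2×10⁻⁹ M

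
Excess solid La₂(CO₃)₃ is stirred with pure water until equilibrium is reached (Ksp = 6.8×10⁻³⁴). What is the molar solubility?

9.1×10⁻⁸ M

La₂(CO₃)₃(s) ⇌ 2 La³⁺(aq) + 3 CO₃²⁻(aq)
Call the molar solubility s, so that [La³⁺] = 2s and [CO₃²⁻] = 3s.
Ksp = [La³⁺]^2[CO₃²⁻]^3 = (2s)^2 · (3s)^3 = 108s^5
108s^5 = 6.8×10⁻³⁴  ⇒  s^5 = 6.3×10⁻³⁶
s = (6.3×10⁻³⁶)^(1/5) = 9.1×10⁻⁸ M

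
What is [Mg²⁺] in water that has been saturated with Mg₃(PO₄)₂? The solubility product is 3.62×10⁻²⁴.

2.41×10⁻⁵ M

Mg₃(PO₄)₂(s) ⇌ 3 Mg²⁺(aq) + 2 PO₄³⁻(aq)
If s mol/L of Mg₃(PO₄)₂ dissolves, [Mg²⁺] = 3s and [PO₄³⁻] = 2s.
Ksp = [Mg²⁺]^3[PO₄³⁻]^2 = (3s)^3 · (2s)^2 = 108s^5 = 3.62×10⁻²⁴
s = 8.04×10⁻⁶ M
[Mg²⁺] = 3s = 2.41×10⁻⁵ M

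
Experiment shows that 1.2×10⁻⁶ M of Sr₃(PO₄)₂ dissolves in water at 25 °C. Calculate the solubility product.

Ksp = 2.7×10⁻²⁸

Sr₃(PO₄)₂(s) ⇌ 3 Sr²⁺(aq) + 2 PO₄³⁻(aq)
Let s be the molar solubility. Then [Sr²⁺] = 3s and [PO₄³⁻] = 2s.
Ksp = [Sr²⁺]^3[PO₄³⁻]^2 = (3s)^3 · (2s)^2 = 108s^5
Ksp = 108 × (1.2×10⁻⁶)^5 = 2.7×10⁻²⁸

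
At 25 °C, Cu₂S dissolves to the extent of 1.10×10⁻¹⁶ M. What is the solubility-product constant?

Ksp = 5.32×10⁻⁴⁸

Cu₂S(s) ⇌ 2 Cu⁺(aq) + S²⁻(aq)
Let s be the molar solubility. Then [Cu⁺] = 2s and [S²⁻] = s.
Ksp = [Cu⁺]^2[S²⁻] = (2s)^2 · s = 4s^3
Ksp = 4 × (1.10×10⁻¹⁶)^3 = 5.32×10⁻⁴⁸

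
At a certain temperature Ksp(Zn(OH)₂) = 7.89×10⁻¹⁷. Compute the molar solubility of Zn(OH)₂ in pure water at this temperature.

Zn(OH)₂(s) ⇌ Zn²⁺(aq) + 2 OH⁻(aq)
With molar solubility s: [Zn²⁺] = s, [OH⁻] = 2s.
Ksp = [Zn²⁺][OH⁻]^2 = s · (2s)^2 = 4s^3
4s^3 = 7.89×10⁻¹⁷  ⇒  s^3 = 1.97×10⁻¹⁷
s = 2.70×10⁻⁶ mol/L

2.70×10⁻⁶ M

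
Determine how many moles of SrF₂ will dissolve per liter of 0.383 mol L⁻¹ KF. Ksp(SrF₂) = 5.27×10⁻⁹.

3.59×10⁻⁸ M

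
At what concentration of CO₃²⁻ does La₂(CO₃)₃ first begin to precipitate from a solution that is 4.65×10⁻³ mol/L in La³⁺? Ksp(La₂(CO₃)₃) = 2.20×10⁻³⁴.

2.17×10⁻¹⁰ M

Precipitation of each salt begins when its ion product equals Ksp.
La₂(CO₃)₃(s) ⇌ 2 La³⁺(aq) + 3 CO₃²⁻(aq)
Ksp = [La³⁺]^2[CO₃²⁻]^3 = [CO₃²⁻]^3(4.65×10⁻³)^2
[CO₃²⁻]^3 = 2.20×10⁻³⁴ / (4.65×10⁻³)^2 = 1.02×10⁻²⁹
[CO₃²⁻] = 2.17×10⁻¹⁰ mol/L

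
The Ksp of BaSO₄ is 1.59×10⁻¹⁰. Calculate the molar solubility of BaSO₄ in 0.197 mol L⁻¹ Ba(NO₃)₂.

8.07×10⁻¹⁰ M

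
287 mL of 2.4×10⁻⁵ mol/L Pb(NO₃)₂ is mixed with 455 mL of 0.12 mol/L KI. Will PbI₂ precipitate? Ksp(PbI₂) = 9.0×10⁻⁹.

After mixing, V = 287 mL + 455 mL = 742 mL.
[Pb²⁺] = (2.4×10⁻⁵)(287)/742 = 9.3×10⁻⁶ mol/L
[I⁻] = (0.12)(455)/742 = 7.4×10⁻² mol/L
Q = [Pb²⁺][I⁻]^2 = 5.0×10⁻⁸
Q = 5.0×10⁻⁸ > Ksp = 9.0×10⁻⁹, so the solution is supersaturated and PbI₂ precipitates.

Yes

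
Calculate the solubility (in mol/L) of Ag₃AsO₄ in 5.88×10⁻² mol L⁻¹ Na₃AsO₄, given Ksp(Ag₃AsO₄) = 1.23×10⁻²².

Ag₃AsO₄(s) ⇌ 3 Ag⁺(aq) + AsO₄³⁻(aq)
Let s be the solubility of Ag₃AsO₄ here. The common ion gives [AsO₄³⁻] ≈ 5.88×10⁻² mol L⁻¹, and [Ag⁺] = 3s.
Ksp = [Ag⁺]^3[AsO₄³⁻] = (3s)^3(5.88×10⁻²)
(3s)^3 = 1.23×10⁻²² / (5.88×10⁻²) = 2.09×10⁻²¹
s = 4.26×10⁻⁸ mol L⁻¹

4.26×10⁻⁸ M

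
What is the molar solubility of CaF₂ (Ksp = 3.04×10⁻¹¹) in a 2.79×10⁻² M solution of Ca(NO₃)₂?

1.65×10⁻⁵ M

CaF₂(s) ⇌ Ca²⁺(aq) + 2 F⁻(aq)
With Ca²⁺ already at 2.79×10⁻² M and s small, take [Ca²⁺] ≈ 2.79×10⁻² M and [F⁻] = 2s.
Ksp = [Ca²⁺][F⁻]^2 = (2.79×10⁻²)(2s)^2
(2s)^2 = 3.04×10⁻¹¹ / (2.79×10⁻²) = 1.09×10⁻⁹
s = 1.65×10⁻⁵ M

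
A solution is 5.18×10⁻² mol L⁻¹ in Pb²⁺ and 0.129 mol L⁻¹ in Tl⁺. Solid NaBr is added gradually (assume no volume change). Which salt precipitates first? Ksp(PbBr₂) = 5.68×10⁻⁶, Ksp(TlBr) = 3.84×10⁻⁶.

TlBr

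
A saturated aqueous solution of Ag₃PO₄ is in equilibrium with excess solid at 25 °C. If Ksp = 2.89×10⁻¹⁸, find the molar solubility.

1.81×10⁻⁵ M

Ag₃PO₄(s) ⇌ 3 Ag⁺(aq) + PO₄³⁻(aq)
For each mole of Ag₃PO₄ that dissolves per liter, [Ag⁺] = 3s and [PO₄³⁻] = s; let s denote this solubility.
Ksp = [Ag⁺]^3[PO₄³⁻] = (3s)^3 · s = 27s^4
27s^4 = 2.89×10⁻¹⁸  ⇒  s^4 = 1.07×10⁻¹⁹
Taking the 4th root, s = 1.81×10⁻⁵ M.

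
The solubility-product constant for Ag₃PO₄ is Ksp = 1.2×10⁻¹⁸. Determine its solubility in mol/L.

Ag₃PO₄(s) ⇌ 3 Ag⁺(aq) + PO₄³⁻(aq)
For each mole of Ag₃PO₄ that dissolves per liter, [Ag⁺] = 3s and [PO₄³⁻] = s; let s denote this solubility.
Ksp = [Ag⁺]^3[PO₄³⁻] = (3s)^3 · s = 27s^4
27s^4 = 1.2×10⁻¹⁸  ⇒  s^4 = 4.4×10⁻²⁰
s = 1.5×10⁻⁵ mol/L

1.5×10⁻⁵ M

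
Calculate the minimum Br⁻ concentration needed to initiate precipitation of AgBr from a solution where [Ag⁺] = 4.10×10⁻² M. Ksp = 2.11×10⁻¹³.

5.15×10⁻¹² M

Precipitation begins when Q = Ksp.
AgBr(s) ⇌ Ag⁺(aq) + Br⁻(aq)
Ksp = [Ag⁺][Br⁻] = [Br⁻](4.10×10⁻²)
[Br⁻] = 2.11×10⁻¹³ / (4.10×10⁻²) = 5.15×10⁻¹²
[Br⁻] = 5.15×10⁻¹² M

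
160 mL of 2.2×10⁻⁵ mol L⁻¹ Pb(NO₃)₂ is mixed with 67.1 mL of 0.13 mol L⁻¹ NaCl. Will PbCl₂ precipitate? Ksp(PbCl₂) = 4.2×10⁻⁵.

Total volume after mixing = 160 + 67.1 = 227.1 mL.
[Pb²⁺] = (2.2×10⁻⁵)(160)/227.1 = 1.5×10⁻⁵ mol L⁻¹
[Cl⁻] = (0.13)(67.1)/227.1 = 3.8×10⁻² mol L⁻¹
Q = [Pb²⁺][Cl⁻]^2 = 2.3×10⁻⁸
Since Q (2.3×10⁻⁸) is less than Ksp (4.2×10⁻⁵), no PbCl₂ precipitates.

No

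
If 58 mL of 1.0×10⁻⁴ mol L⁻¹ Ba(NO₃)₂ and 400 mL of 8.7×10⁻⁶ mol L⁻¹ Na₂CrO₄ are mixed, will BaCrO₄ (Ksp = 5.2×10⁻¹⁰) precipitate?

No

The combined volume is 458 mL.
[Ba²⁺] = (1.0×10⁻⁴)(58)/458 = 1.3×10⁻⁵ mol L⁻¹
[CrO₄²⁻] = (8.7×10⁻⁶)(400)/458 = 7.6×10⁻⁶ mol L⁻¹
Q = [Ba²⁺][CrO₄²⁻] = 9.6×10⁻¹¹
Since Q (9.6×10⁻¹¹) is less than Ksp (5.2×10⁻¹⁰), no BaCrO₄ precipitates.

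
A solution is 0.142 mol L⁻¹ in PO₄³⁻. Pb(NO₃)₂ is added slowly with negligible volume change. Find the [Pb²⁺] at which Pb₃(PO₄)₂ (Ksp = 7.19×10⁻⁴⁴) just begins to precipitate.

The threshold for precipitation is Q = Ksp.
Pb₃(PO₄)₂(s) ⇌ 3 Pb²⁺(aq) + 2 PO₄³⁻(aq)
Ksp = [Pb²⁺]^3[PO₄³⁻]^2 = [Pb²⁺]^3(0.142)^2
[Pb²⁺]^3 = 7.19×10⁻⁴⁴ / (0.142)^2 = 3.57×10⁻⁴²
[Pb²⁺] = 1.53×10⁻¹⁴ mol L⁻¹

1.53×10⁻¹⁴ M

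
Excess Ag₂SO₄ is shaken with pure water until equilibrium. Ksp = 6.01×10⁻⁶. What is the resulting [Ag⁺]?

Ag₂SO₄(s) ⇌ 2 Ag⁺(aq) + SO₄²⁻(aq)
If s mol/L of Ag₂SO₄ dissolves, [Ag⁺] = 2s and [SO₄²⁻] = s.
Ksp = [Ag⁺]^2[SO₄²⁻] = (2s)^2 · s = 4s^3 = 6.01×10⁻⁶
s = 1.15×10⁻² M
[Ag⁺] = 2s = 2.29×10⁻² M

2.29×10⁻² M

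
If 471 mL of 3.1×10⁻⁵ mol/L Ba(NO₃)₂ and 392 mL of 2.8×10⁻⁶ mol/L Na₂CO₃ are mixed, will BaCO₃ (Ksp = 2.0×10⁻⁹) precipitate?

No

Total volume after mixing = 471 + 392 = 863 mL.
[Ba²⁺] = (3.1×10⁻⁵)(471)/863 = 1.7×10⁻⁵ mol/L
[CO₃²⁻] = (2.8×10⁻⁶)(392)/863 = 1.3×10⁻⁶ mol/L
Q = [Ba²⁺][CO₃²⁻] = 2.2×10⁻¹¹
Q < Ksp (2.2×10⁻¹¹ vs 2.0×10⁻⁹); the solution remains unsaturated and no precipitate forms.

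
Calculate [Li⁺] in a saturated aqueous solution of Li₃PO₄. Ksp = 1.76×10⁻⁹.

Li₃PO₄(s) ⇌ 3 Li⁺(aq) + PO₄³⁻(aq)
Let s be the molar solubility. Then [Li⁺] = 3s and [PO₄³⁻] = s.
Ksp = [Li⁺]^3[PO₄³⁻] = (3s)^3 · s = 27s^4 = 1.76×10⁻⁹
s = 2.84×10⁻³ mol/L
[Li⁺] = 3s = 8.52×10⁻³ mol/L

8.52×10⁻³ M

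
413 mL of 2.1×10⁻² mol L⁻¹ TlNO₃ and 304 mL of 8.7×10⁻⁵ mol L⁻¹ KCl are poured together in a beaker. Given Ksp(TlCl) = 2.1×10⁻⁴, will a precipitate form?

No

The combined volume is 717 mL.
[Tl⁺] = (2.1×10⁻²)(413)/717 = 1.2×10⁻² mol L⁻¹
[Cl⁻] = (8.7×10⁻⁵)(304)/717 = 3.7×10⁻⁵ mol L⁻¹
Q = [Tl⁺][Cl⁻] = 4.5×10⁻⁷
Q = 4.5×10⁻⁷ < Ksp = 2.1×10⁻⁴, so the solution is unsaturated and no precipitate forms.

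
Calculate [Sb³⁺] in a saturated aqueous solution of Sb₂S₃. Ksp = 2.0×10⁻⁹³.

2.3×10⁻¹⁹ M

Sb₂S₃(s) ⇌ 2 Sb³⁺(aq) + 3 S²⁻(aq)
If s mol/L of Sb₂S₃ dissolves, [Sb³⁺] = 2s and [S²⁻] = 3s.
Ksp = [Sb³⁺]^2[S²⁻]^3 = (2s)^2 · (3s)^3 = 108s^5 = 2.0×10⁻⁹³
s = 1.1×10⁻¹⁹ mol L⁻¹
[Sb³⁺] = 2s = 2.3×10⁻¹⁹ mol L⁻¹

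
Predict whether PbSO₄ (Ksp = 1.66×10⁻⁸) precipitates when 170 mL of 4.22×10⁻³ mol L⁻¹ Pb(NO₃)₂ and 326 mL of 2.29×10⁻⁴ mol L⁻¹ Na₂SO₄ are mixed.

Yes

The combined volume is 496 mL.
[Pb²⁺] = (4.22×10⁻³)(170)/496 = 1.45×10⁻³ mol L⁻¹
[SO₄²⁻] = (2.29×10⁻⁴)(326)/496 = 1.51×10⁻⁴ mol L⁻¹
Q = [Pb²⁺][SO₄²⁻] = 2.18×10⁻⁷
Q = 2.18×10⁻⁷ > Ksp = 1.66×10⁻⁸, so the solution is supersaturated and PbSO₄ precipitates.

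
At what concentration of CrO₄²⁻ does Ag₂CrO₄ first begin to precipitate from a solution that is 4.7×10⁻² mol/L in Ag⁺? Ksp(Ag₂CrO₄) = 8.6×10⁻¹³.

3.9×10⁻¹⁰ M

Precipitation of each salt begins when its ion product equals Ksp.
Ag₂CrO₄(s) ⇌ 2 Ag⁺(aq) + CrO₄²⁻(aq)
Ksp = [Ag⁺]^2[CrO₄²⁻] = [CrO₄²⁻](4.7×10⁻²)^2
[CrO₄²⁻] = 8.6×10⁻¹³ / (4.7×10⁻²)^2 = 3.9×10⁻¹⁰
[CrO₄²⁻] = 3.9×10⁻¹⁰ mol/L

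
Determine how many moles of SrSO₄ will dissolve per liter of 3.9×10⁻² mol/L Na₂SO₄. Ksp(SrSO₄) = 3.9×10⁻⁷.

1.0×10⁻⁵ M

SrSO₄(s) ⇌ Sr²⁺(aq) + SO₄²⁻(aq)
With SO₄²⁻ already at 3.9×10⁻² mol/L and s small, take [SO₄²⁻] ≈ 3.9×10⁻² mol/L and [Sr²⁺] = s.
Ksp = [Sr²⁺][SO₄²⁻] = s(3.9×10⁻²)
s = 3.9×10⁻⁷ / (3.9×10⁻²) = 1.0×10⁻⁵
s = 1.0×10⁻⁵ mol/L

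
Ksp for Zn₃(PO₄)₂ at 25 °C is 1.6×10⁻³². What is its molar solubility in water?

1.7×10⁻⁷ M

Zn₃(PO₄)₂(s) ⇌ 3 Zn²⁺(aq) + 2 PO₄³⁻(aq)
Call the molar solubility s, so that [Zn²⁺] = 3s and [PO₄³⁻] = 2s.
Ksp = [Zn²⁺]^3[PO₄³⁻]^2 = (3s)^3 · (2s)^2 = 108s^5
108s^5 = 1.6×10⁻³²  ⇒  s^5 = 1.5×10⁻³⁴
s = 1.7×10⁻⁷ M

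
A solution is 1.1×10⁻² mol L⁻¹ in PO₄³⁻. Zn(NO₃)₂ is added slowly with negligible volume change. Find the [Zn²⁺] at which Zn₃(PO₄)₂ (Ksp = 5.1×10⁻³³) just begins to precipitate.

3.5×10⁻¹⁰ M

The threshold for precipitation is Q = Ksp.
Zn₃(PO₄)₂(s) ⇌ 3 Zn²⁺(aq) + 2 PO₄³⁻(aq)
Ksp = [Zn²⁺]^3[PO₄³⁻]^2 = [Zn²⁺]^3(1.1×10⁻²)^2
[Zn²⁺]^3 = 5.1×10⁻³³ / (1.1×10⁻²)^2 = 4.2×10⁻²⁹
[Zn²⁺] = 3.5×10⁻¹⁰ mol L⁻¹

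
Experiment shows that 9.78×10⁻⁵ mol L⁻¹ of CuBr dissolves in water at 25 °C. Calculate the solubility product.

CuBr(s) ⇌ Cu⁺(aq) + Br⁻(aq)
Let s be the molar solubility. Then [Cu⁺] = s and [Br⁻] = s.
Ksp = [Cu⁺][Br⁻] = s · s = s^2
Ksp = (9.78×10⁻⁵)^2 = 9.56×10⁻⁹

Ksp = 9.56×10⁻⁹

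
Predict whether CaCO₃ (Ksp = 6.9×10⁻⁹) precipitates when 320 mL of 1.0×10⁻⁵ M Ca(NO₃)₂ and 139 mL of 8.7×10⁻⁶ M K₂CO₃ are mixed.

Total volume after mixing = 320 + 139 = 459 mL.
[Ca²⁺] = (1.0×10⁻⁵)(320)/459 = 7.0×10⁻⁶ M
[CO₃²⁻] = (8.7×10⁻⁶)(139)/459 = 2.6×10⁻⁶ M
Q = [Ca²⁺][CO₃²⁻] = 1.8×10⁻¹¹
Q < Ksp (1.8×10⁻¹¹ vs 6.9×10⁻⁹); the solution remains unsaturated and no precipitate forms.

No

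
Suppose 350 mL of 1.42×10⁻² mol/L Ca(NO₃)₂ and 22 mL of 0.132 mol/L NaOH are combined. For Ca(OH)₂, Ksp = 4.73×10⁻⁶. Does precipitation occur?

No

Total volume after mixing = 350 + 22 = 372 mL.
[Ca²⁺] = (1.42×10⁻²)(350)/372 = 1.34×10⁻² mol/L
[OH⁻] = (0.132)(22)/372 = 7.81×10⁻³ mol/L
Q = [Ca²⁺][OH⁻]^2 = 8.14×10⁻⁷
Q < Ksp (8.14×10⁻⁷ vs 4.73×10⁻⁶); the solution remains unsaturated and no precipitate forms.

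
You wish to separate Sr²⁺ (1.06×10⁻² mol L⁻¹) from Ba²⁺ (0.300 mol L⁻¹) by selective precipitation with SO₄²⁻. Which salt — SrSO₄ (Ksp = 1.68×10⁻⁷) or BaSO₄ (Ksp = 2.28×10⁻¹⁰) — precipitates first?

A salt starts to precipitate once the ion product Q reaches its Ksp.
For SrSO₄: [SO₄²⁻] = (Ksp/[Sr²⁺]) = 1.58×10⁻⁵ mol L⁻¹
For BaSO₄: [SO₄²⁻] = (Ksp/[Ba²⁺]) = 7.60×10⁻¹⁰ mol L⁻¹
BaSO₄ requires the lower [SO₄²⁻], so it precipitates first.

BaSO₄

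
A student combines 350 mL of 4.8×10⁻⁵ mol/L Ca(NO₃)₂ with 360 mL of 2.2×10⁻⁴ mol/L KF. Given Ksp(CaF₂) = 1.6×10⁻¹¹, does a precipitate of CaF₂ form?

No

The combined volume is 710 mL.
[Ca²⁺] = (4.8×10⁻⁵)(350)/710 = 2.4×10⁻⁵ mol/L
[F⁻] = (2.2×10⁻⁴)(360)/710 = 1.1×10⁻⁴ mol/L
Q = [Ca²⁺][F⁻]^2 = 2.9×10⁻¹³
Since Q (2.9×10⁻¹³) is less than Ksp (1.6×10⁻¹¹), no CaF₂ precipitates.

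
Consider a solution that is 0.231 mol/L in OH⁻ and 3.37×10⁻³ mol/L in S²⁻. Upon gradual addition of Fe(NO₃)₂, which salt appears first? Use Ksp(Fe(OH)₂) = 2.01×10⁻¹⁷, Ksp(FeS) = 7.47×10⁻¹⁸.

Fe(OH)₂

Precipitation of each salt begins when its ion product equals Ksp.
For Fe(OH)₂: [Fe²⁺] = (Ksp/[OH⁻]^2) = 3.77×10⁻¹⁶ mol/L
For FeS: [Fe²⁺] = (Ksp/[S²⁻]) = 2.22×10⁻¹⁵ mol/L
Fe(OH)₂ requires the lower [Fe²⁺], so it precipitates first.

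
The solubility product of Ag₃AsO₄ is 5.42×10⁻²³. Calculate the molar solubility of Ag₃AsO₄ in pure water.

1.19×10⁻⁶ M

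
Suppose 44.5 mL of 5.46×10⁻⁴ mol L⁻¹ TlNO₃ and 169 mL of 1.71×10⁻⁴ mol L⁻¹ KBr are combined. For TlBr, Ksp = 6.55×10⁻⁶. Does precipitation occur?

No

The combined volume is 213.5 mL.
[Tl⁺] = (5.46×10⁻⁴)(44.5)/213.5 = 1.14×10⁻⁴ mol L⁻¹
[Br⁻] = (1.71×10⁻⁴)(169)/213.5 = 1.35×10⁻⁴ mol L⁻¹
Q = [Tl⁺][Br⁻] = 1.54×10⁻⁸
Q < Ksp (1.54×10⁻⁸ vs 6.55×10⁻⁶); the solution remains unsaturated and no precipitate forms.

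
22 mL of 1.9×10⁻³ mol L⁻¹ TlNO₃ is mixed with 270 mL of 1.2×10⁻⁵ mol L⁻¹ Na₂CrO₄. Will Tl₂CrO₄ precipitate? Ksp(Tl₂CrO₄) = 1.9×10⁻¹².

The combined volume is 292 mL.
[Tl⁺] = (1.9×10⁻³)(22)/292 = 1.4×10⁻⁴ mol L⁻¹
[CrO₄²⁻] = (1.2×10⁻⁵)(270)/292 = 1.1×10⁻⁵ mol L⁻¹
Q = [Tl⁺]^2[CrO₄²⁻] = 2.3×10⁻¹³
Q < Ksp (2.3×10⁻¹³ vs 1.9×10⁻¹²); the solution remains unsaturated and no precipitate forms.

No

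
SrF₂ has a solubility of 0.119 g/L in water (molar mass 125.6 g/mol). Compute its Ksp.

Molar solubility s = (0.119 g/L) / (125.6 g/mol) = 9.4745×10⁻⁴ mol/L
SrF₂(s) ⇌ Sr²⁺(aq) + 2 F⁻(aq)
For each mole of SrF₂ that dissolves per liter, [Sr²⁺] = s and [F⁻] = 2s; let s denote this solubility.
Ksp = [Sr²⁺][F⁻]^2 = s · (2s)^2 = 4s^3
Ksp = 4 × (9.4745×10⁻⁴)^3 = 3.40×10⁻⁹

Ksp = 3.40×10⁻⁹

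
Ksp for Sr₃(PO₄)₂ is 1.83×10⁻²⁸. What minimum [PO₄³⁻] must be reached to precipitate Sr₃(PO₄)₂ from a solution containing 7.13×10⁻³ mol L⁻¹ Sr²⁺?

The threshold for precipitation is Q = Ksp.
Sr₃(PO₄)₂(s) ⇌ 3 Sr²⁺(aq) + 2 PO₄³⁻(aq)
Ksp = [Sr²⁺]^3[PO₄³⁻]^2 = [PO₄³⁻]^2(7.13×10⁻³)^3
[PO₄³⁻]^2 = 1.83×10⁻²⁸ / (7.13×10⁻³)^3 = 5.05×10⁻²²
[PO₄³⁻] = 2.25×10⁻¹¹ mol L⁻¹

2.25×10⁻¹¹ M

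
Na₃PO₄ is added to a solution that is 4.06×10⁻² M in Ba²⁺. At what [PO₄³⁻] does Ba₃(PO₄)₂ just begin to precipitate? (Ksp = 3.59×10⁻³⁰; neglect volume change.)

2.32×10⁻¹³ M

A salt starts to precipitate once the ion product Q reaches its Ksp.
Ba₃(PO₄)₂(s) ⇌ 3 Ba²⁺(aq) + 2 PO₄³⁻(aq)
Ksp = [Ba²⁺]^3[PO₄³⁻]^2 = [PO₄³⁻]^2(4.06×10⁻²)^3
[PO₄³⁻]^2 = 3.59×10⁻³⁰ / (4.06×10⁻²)^3 = 5.36×10⁻²⁶
[PO₄³⁻] = 2.32×10⁻¹³ M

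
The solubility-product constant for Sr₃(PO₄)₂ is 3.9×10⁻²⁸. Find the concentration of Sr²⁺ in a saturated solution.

3.9×10⁻⁶ M

Sr₃(PO₄)₂(s) ⇌ 3 Sr²⁺(aq) + 2 PO₄³⁻(aq)
Let s be the molar solubility. Then [Sr²⁺] = 3s and [PO₄³⁻] = 2s.
Ksp = [Sr²⁺]^3[PO₄³⁻]^2 = (3s)^3 · (2s)^2 = 108s^5 = 3.9×10⁻²⁸
s = 1.3×10⁻⁶ mol L⁻¹
[Sr²⁺] = 3s = 3.9×10⁻⁶ mol L⁻¹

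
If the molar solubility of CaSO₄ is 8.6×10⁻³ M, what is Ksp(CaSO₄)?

CaSO₄(s) ⇌ Ca²⁺(aq) + SO₄²⁻(aq)
Call the molar solubility s, so that [Ca²⁺] = s and [SO₄²⁻] = s.
Ksp = [Ca²⁺][SO₄²⁻] = s · s = s^2
Ksp = (8.6×10⁻³)^2 = 7.4×10⁻⁵

Ksp = 7.4×10⁻⁵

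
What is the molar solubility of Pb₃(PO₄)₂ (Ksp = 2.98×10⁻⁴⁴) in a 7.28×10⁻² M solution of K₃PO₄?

5.93×10⁻¹⁵ M

Pb₃(PO₄)₂(s) ⇌ 3 Pb²⁺(aq) + 2 PO₄³⁻(aq)
PO₄³⁻ is already present at 7.28×10⁻² M. If s mol/L of Pb₃(PO₄)₂ dissolves, [Pb²⁺] = 3s while [PO₄³⁻] ≈ 7.28×10⁻² M.
Ksp = [Pb²⁺]^3[PO₄³⁻]^2 = (3s)^3(7.28×10⁻²)^2
(3s)^3 = 2.98×10⁻⁴⁴ / (7.28×10⁻²)^2 = 5.62×10⁻⁴²
s = 5.93×10⁻¹⁵ M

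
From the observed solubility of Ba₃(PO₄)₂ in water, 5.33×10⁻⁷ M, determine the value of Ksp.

Ksp = 4.65×10⁻³⁰

Ba₃(PO₄)₂(s) ⇌ 3 Ba²⁺(aq) + 2 PO₄³⁻(aq)
Let s be the molar solubility. Then [Ba²⁺] = 3s and [PO₄³⁻] = 2s.
Ksp = [Ba²⁺]^3[PO₄³⁻]^2 = (3s)^3 · (2s)^2 = 108s^5
Ksp = 108 × (5.33×10⁻⁷)^5 = 4.65×10⁻³⁰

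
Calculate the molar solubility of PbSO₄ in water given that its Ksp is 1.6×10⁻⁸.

PbSO₄(s) ⇌ Pb²⁺(aq) + SO₄²⁻(aq)
For each mole of PbSO₄ that dissolves per liter, [Pb²⁺] = s and [SO₄²⁻] = s; let s denote this solubility.
Ksp = [Pb²⁺][SO₄²⁻] = s · s = s^2
s^2 = 1.6×10⁻⁸
s = 1.3×10⁻⁴ M

1.3×10⁻⁴ M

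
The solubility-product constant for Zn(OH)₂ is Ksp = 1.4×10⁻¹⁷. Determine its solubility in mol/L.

Zn(OH)₂(s) ⇌ Zn²⁺(aq) + 2 OH⁻(aq)
With molar solubility s: [Zn²⁺] = s, [OH⁻] = 2s.
Ksp = [Zn²⁺][OH⁻]^2 = s · (2s)^2 = 4s^3
4s^3 = 1.4×10⁻¹⁷  ⇒  s^3 = 3.5×10⁻¹⁸
Taking the 3rd root, s = 1.5×10⁻⁶ M.

1.5×10⁻⁶ M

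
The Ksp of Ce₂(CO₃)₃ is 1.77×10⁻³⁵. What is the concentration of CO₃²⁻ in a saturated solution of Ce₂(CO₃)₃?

Ce₂(CO₃)₃(s) ⇌ 2 Ce³⁺(aq) + 3 CO₃²⁻(aq)
For each mole of Ce₂(CO₃)₃ that dissolves per liter, [Ce³⁺] = 2s and [CO₃²⁻] = 3s; let s denote this solubility.
Ksp = [Ce³⁺]^2[CO₃²⁻]^3 = (2s)^2 · (3s)^3 = 108s^5 = 1.77×10⁻³⁵
s = 4.39×10⁻⁸ M
[CO₃²⁻] = 3s = 1.32×10⁻⁷ M

1.32×10⁻⁷ M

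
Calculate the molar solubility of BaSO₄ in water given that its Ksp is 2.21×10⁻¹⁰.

BaSO₄(s) ⇌ Ba²⁺(aq) + SO₄²⁻(aq)
Let s be the molar solubility. Then [Ba²⁺] = s and [SO₄²⁻] = s.
Ksp = [Ba²⁺][SO₄²⁻] = s · s = s^2
s^2 = 2.21×10⁻¹⁰
s = (2.21×10⁻¹⁰)^(1/2) = 1.49×10⁻⁵ mol L⁻¹

1.49×10⁻⁵ M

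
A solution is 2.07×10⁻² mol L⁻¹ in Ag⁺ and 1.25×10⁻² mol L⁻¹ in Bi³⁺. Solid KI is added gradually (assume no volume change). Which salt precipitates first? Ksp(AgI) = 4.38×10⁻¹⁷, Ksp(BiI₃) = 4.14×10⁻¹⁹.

AgI

A salt starts to precipitate once the ion product Q reaches its Ksp.
For AgI: [I⁻] = (Ksp/[Ag⁺]) = 2.12×10⁻¹⁵ mol L⁻¹
For BiI₃: [I⁻] = (Ksp/[Bi³⁺])^(1/3) = 3.21×10⁻⁶ mol L⁻¹
AgI requires the lower [I⁻], so it precipitates first.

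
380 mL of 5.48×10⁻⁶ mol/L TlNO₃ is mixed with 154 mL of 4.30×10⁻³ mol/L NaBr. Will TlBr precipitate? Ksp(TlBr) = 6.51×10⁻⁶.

Total volume after mixing = 380 + 154 = 534 mL.
[Tl⁺] = (5.48×10⁻⁶)(380)/534 = 3.90×10⁻⁶ mol/L
[Br⁻] = (4.30×10⁻³)(154)/534 = 1.24×10⁻³ mol/L
Q = [Tl⁺][Br⁻] = 4.84×10⁻⁹
Q < Ksp (4.84×10⁻⁹ vs 6.51×10⁻⁶); the solution remains unsaturated and no precipitate forms.

No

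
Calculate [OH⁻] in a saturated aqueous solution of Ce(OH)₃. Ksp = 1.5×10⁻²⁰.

1.5×10⁻⁵ M

Ce(OH)₃(s) ⇌ Ce³⁺(aq) + 3 OH⁻(aq)
For each mole of Ce(OH)₃ that dissolves per liter, [Ce³⁺] = s and [OH⁻] = 3s; let s denote this solubility.
Ksp = [Ce³⁺][OH⁻]^3 = s · (3s)^3 = 27s^4 = 1.5×10⁻²⁰
s = 4.9×10⁻⁶ M
[OH⁻] = 3s = 1.5×10⁻⁵ M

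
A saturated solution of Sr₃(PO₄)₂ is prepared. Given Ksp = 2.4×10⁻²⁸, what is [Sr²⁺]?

3.5×10⁻⁶ M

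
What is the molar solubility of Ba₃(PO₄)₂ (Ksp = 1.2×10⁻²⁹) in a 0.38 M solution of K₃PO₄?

Ba₃(PO₄)₂(s) ⇌ 3 Ba²⁺(aq) + 2 PO₄³⁻(aq)
PO₄³⁻ is already present at 0.38 M. If s mol/L of Ba₃(PO₄)₂ dissolves, [Ba²⁺] = 3s while [PO₄³⁻] ≈ 0.38 M.
Ksp = [Ba²⁺]^3[PO₄³⁻]^2 = (3s)^3(0.38)^2
(3s)^3 = 1.2×10⁻²⁹ / (0.38)^2 = 8.3×10⁻²⁹
s = 1.5×10⁻¹⁰ M

1.5×10⁻¹⁰ M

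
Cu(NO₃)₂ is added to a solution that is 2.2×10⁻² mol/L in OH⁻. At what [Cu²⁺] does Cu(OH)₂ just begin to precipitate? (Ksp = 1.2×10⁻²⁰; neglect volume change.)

2.5×10⁻¹⁷ M

A salt starts to precipitate once the ion product Q reaches its Ksp.
Cu(OH)₂(s) ⇌ Cu²⁺(aq) + 2 OH⁻(aq)
Ksp = [Cu²⁺][OH⁻]^2 = [Cu²⁺](2.2×10⁻²)^2
[Cu²⁺] = 1.2×10⁻²⁰ / (2.2×10⁻²)^2 = 2.5×10⁻¹⁷
[Cu²⁺] = 2.5×10⁻¹⁷ mol/L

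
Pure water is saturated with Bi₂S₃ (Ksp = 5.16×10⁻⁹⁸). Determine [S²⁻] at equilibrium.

4.10×10⁻²⁰ M

Bi₂S₃(s) ⇌ 2 Bi³⁺(aq) + 3 S²⁻(aq)
Let s be the molar solubility. Then [Bi³⁺] = 2s and [S²⁻] = 3s.
Ksp = [Bi³⁺]^2[S²⁻]^3 = (2s)^2 · (3s)^3 = 108s^5 = 5.16×10⁻⁹⁸
s = 1.37×10⁻²⁰ mol/L
[S²⁻] = 3s = 4.10×10⁻²⁰ mol/L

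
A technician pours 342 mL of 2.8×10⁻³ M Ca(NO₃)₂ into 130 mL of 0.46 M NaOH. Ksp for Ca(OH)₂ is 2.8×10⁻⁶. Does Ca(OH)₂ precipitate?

The combined volume is 472 mL.
[Ca²⁺] = (2.8×10⁻³)(342)/472 = 2.0×10⁻³ M
[OH⁻] = (0.46)(130)/472 = 0.13 M
Q = [Ca²⁺][OH⁻]^2 = 3.3×10⁻⁵
Q = 3.3×10⁻⁵ > Ksp = 2.8×10⁻⁶, so the solution is supersaturated and Ca(OH)₂ precipitates.

Yes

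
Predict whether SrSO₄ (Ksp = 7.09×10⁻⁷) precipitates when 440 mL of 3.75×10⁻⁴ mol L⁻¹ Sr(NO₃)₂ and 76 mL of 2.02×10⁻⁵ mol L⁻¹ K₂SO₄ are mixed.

Total volume after mixing = 440 + 76 = 516 mL.
[Sr²⁺] = (3.75×10⁻⁴)(440)/516 = 3.20×10⁻⁴ mol L⁻¹
[SO₄²⁻] = (2.02×10⁻⁵)(76)/516 = 2.98×10⁻⁶ mol L⁻¹
Q = [Sr²⁺][SO₄²⁻] = 9.51×10⁻¹⁰
Q = 9.51×10⁻¹⁰ < Ksp = 7.09×10⁻⁷, so the solution is unsaturated and no precipitate forms.

No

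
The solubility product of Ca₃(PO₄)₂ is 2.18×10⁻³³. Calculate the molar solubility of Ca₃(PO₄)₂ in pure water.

Ca₃(PO₄)₂(s) ⇌ 3 Ca²⁺(aq) + 2 PO₄³⁻(aq)
For each mole of Ca₃(PO₄)₂ that dissolves per liter, [Ca²⁺] = 3s and [PO₄³⁻] = 2s; let s denote this solubility.
Ksp = [Ca²⁺]^3[PO₄³⁻]^2 = (3s)^3 · (2s)^2 = 108s^5
108s^5 = 2.18×10⁻³³  ⇒  s^5 = 2.02×10⁻³⁵
s = 1.15×10⁻⁷ mol/L

1.15×10⁻⁷ M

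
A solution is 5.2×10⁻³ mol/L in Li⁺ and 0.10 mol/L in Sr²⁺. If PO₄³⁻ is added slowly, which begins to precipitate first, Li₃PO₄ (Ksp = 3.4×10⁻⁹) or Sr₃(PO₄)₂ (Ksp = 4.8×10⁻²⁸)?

A salt starts to precipitate once the ion product Q reaches its Ksp.
For Li₃PO₄: [PO₄³⁻] = (Ksp/[Li⁺]^3) = 2.4×10⁻² mol/L
For Sr₃(PO₄)₂: [PO₄³⁻] = (Ksp/[Sr²⁺]^3)^(1/2) = 6.9×10⁻¹³ mol/L
Sr₃(PO₄)₂ requires the lower [PO₄³⁻], so it precipitates first.

Sr₃(PO₄)₂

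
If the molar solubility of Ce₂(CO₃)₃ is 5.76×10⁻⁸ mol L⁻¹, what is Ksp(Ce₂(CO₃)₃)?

Ce₂(CO₃)₃(s) ⇌ 2 Ce³⁺(aq) + 3 CO₃²⁻(aq)
Call the molar solubility s, so that [Ce³⁺] = 2s and [CO₃²⁻] = 3s.
Ksp = [Ce³⁺]^2[CO₃²⁻]^3 = (2s)^2 · (3s)^3 = 108s^5
Ksp = 108 × (5.76×10⁻⁸)^5 = 6.85×10⁻³⁵

Ksp = 6.85×10⁻³⁵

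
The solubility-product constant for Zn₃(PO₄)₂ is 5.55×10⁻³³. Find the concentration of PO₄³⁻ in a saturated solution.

2.77×10⁻⁷ M

Zn₃(PO₄)₂(s) ⇌ 3 Zn²⁺(aq) + 2 PO₄³⁻(aq)
Call the molar solubility s, so that [Zn²⁺] = 3s and [PO₄³⁻] = 2s.
Ksp = [Zn²⁺]^3[PO₄³⁻]^2 = (3s)^3 · (2s)^2 = 108s^5 = 5.55×10⁻³³
s = 1.39×10⁻⁷ mol/L
[PO₄³⁻] = 2s = 2.77×10⁻⁷ mol/L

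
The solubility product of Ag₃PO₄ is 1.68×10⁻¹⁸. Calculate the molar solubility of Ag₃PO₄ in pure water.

Ag₃PO₄(s) ⇌ 3 Ag⁺(aq) + PO₄³⁻(aq)
Let s be the molar solubility. Then [Ag⁺] = 3s and [PO₄³⁻] = s.
Ksp = [Ag⁺]^3[PO₄³⁻] = (3s)^3 · s = 27s^4
27s^4 = 1.68×10⁻¹⁸  ⇒  s^4 = 6.22×10⁻²⁰
s = 1.58×10⁻⁵ M

1.58×10⁻⁵ M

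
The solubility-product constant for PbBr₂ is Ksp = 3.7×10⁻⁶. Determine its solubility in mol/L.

9.7×10⁻³ M

PbBr₂(s) ⇌ Pb²⁺(aq) + 2 Br⁻(aq)
If s mol/L of PbBr₂ dissolves, [Pb²⁺] = s and [Br⁻] = 2s.
Ksp = [Pb²⁺][Br⁻]^2 = s · (2s)^2 = 4s^3
4s^3 = 3.7×10⁻⁶  ⇒  s^3 = 9.3×10⁻⁷
s = (9.3×10⁻⁷)^(1/3) = 9.7×10⁻³ M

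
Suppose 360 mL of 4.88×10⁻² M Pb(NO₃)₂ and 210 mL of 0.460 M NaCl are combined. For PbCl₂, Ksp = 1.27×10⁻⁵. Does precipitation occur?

The combined volume is 570 mL.
[Pb²⁺] = (4.88×10⁻²)(360)/570 = 3.08×10⁻² M
[Cl⁻] = (0.460)(210)/570 = 0.169 M
Q = [Pb²⁺][Cl⁻]^2 = 8.85×10⁻⁴
Because Q > Ksp (8.85×10⁻⁴ vs 1.27×10⁻⁵), a precipitate of PbCl₂ forms.

Yes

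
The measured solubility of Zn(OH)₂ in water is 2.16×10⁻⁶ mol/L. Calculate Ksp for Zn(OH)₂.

Zn(OH)₂(s) ⇌ Zn²⁺(aq) + 2 OH⁻(aq)
Let s be the molar solubility. Then [Zn²⁺] = s and [OH⁻] = 2s.
Ksp = [Zn²⁺][OH⁻]^2 = s · (2s)^2 = 4s^3
Ksp = 4 × (2.16×10⁻⁶)^3 = 4.03×10⁻¹⁷

Ksp = 4.03×10⁻¹⁷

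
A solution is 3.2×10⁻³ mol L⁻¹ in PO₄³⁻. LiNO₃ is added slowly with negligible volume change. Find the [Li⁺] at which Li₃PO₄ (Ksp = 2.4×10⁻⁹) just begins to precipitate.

A salt starts to precipitate once the ion product Q reaches its Ksp.
Li₃PO₄(s) ⇌ 3 Li⁺(aq) + PO₄³⁻(aq)
Ksp = [Li⁺]^3[PO₄³⁻] = [Li⁺]^3(3.2×10⁻³)
[Li⁺]^3 = 2.4×10⁻⁹ / (3.2×10⁻³) = 7.5×10⁻⁷
[Li⁺] = 9.1×10⁻³ mol L⁻¹

9.1×10⁻³ M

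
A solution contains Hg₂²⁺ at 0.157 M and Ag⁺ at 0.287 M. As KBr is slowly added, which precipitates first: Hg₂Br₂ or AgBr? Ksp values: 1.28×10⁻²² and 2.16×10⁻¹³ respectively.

AgBr

Precipitation of each salt begins when its ion product equals Ksp.
For Hg₂Br₂: [Br⁻] = (Ksp/[Hg₂²⁺])^(1/2) = 2.86×10⁻¹¹ M
For AgBr: [Br⁻] = (Ksp/[Ag⁺]) = 7.53×10⁻¹³ M
AgBr requires the lower [Br⁻], so it precipitates first.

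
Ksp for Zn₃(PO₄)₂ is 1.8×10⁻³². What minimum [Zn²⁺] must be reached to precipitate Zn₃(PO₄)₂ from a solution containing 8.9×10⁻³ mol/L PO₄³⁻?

6.1×10⁻¹⁰ M

Precipitation begins when Q = Ksp.
Zn₃(PO₄)₂(s) ⇌ 3 Zn²⁺(aq) + 2 PO₄³⁻(aq)
Ksp = [Zn²⁺]^3[PO₄³⁻]^2 = [Zn²⁺]^3(8.9×10⁻³)^2
[Zn²⁺]^3 = 1.8×10⁻³² / (8.9×10⁻³)^2 = 2.3×10⁻²⁸
[Zn²⁺] = 6.1×10⁻¹⁰ mol/L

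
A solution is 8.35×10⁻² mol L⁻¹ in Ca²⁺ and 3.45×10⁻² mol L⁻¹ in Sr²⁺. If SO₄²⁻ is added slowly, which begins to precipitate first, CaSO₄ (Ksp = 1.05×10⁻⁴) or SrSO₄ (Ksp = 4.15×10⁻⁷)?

A salt starts to precipitate once the ion product Q reaches its Ksp.
For CaSO₄: [SO₄²⁻] = (Ksp/[Ca²⁺]) = 1.26×10⁻³ mol L⁻¹
For SrSO₄: [SO₄²⁻] = (Ksp/[Sr²⁺]) = 1.20×10⁻⁵ mol L⁻¹
Since SrSO₄ needs less SO₄²⁻ to reach saturation, it precipitates first.

SrSO₄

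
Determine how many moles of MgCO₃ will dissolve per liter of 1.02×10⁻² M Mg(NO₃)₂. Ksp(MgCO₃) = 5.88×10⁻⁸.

MgCO₃(s) ⇌ Mg²⁺(aq) + CO₃²⁻(aq)
Mg²⁺ is already present at 1.02×10⁻² M. If s mol/L of MgCO₃ dissolves, [CO₃²⁻] = s while [Mg²⁺] ≈ 1.02×10⁻² M.
Ksp = [Mg²⁺][CO₃²⁻] = (1.02×10⁻²)s
s = 5.88×10⁻⁸ / (1.02×10⁻²) = 5.76×10⁻⁶
s = 5.76×10⁻⁶ M

5.76×10⁻⁶ M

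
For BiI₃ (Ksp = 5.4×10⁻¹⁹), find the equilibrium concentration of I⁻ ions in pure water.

3.6×10⁻⁵ M

BiI₃(s) ⇌ Bi³⁺(aq) + 3 I⁻(aq)
For each mole of BiI₃ that dissolves per liter, [Bi³⁺] = s and [I⁻] = 3s; let s denote this solubility.
Ksp = [Bi³⁺][I⁻]^3 = s · (3s)^3 = 27s^4 = 5.4×10⁻¹⁹
s = 1.2×10⁻⁵ mol L⁻¹
[I⁻] = 3s = 3.6×10⁻⁵ mol L⁻¹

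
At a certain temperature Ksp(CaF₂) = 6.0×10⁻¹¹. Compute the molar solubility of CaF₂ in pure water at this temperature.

CaF₂(s) ⇌ Ca²⁺(aq) + 2 F⁻(aq)
With molar solubility s: [Ca²⁺] = s, [F⁻] = 2s.
Ksp = [Ca²⁺][F⁻]^2 = s · (2s)^2 = 4s^3
4s^3 = 6.0×10⁻¹¹  ⇒  s^3 = 1.5×10⁻¹¹
s = 2.5×10⁻⁴ mol/L

2.5×10⁻⁴ M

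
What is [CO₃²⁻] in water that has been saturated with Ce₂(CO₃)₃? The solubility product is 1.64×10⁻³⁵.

Ce₂(CO₃)₃(s) ⇌ 2 Ce³⁺(aq) + 3 CO₃²⁻(aq)
Call the molar solubility s, so that [Ce³⁺] = 2s and [CO₃²⁻] = 3s.
Ksp = [Ce³⁺]^2[CO₃²⁻]^3 = (2s)^2 · (3s)^3 = 108s^5 = 1.64×10⁻³⁵
s = 4.33×10⁻⁸ mol L⁻¹
[CO₃²⁻] = 3s = 1.30×10⁻⁷ mol L⁻¹

1.30×10⁻⁷ M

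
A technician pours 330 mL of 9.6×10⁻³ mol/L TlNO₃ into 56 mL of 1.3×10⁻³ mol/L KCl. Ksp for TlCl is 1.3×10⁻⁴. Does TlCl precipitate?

The combined volume is 386 mL.
[Tl⁺] = (9.6×10⁻³)(330)/386 = 8.2×10⁻³ mol/L
[Cl⁻] = (1.3×10⁻³)(56)/386 = 1.9×10⁻⁴ mol/L
Q = [Tl⁺][Cl⁻] = 1.5×10⁻⁶
Q = 1.5×10⁻⁶ < Ksp = 1.3×10⁻⁴, so the solution is unsaturated and no precipitate forms.

No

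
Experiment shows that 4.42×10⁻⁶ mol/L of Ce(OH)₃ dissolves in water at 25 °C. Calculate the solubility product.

Ksp = 1.03×10⁻²⁰

Ce(OH)₃(s) ⇌ Ce³⁺(aq) + 3 OH⁻(aq)
Call the molar solubility s, so that [Ce³⁺] = s and [OH⁻] = 3s.
Ksp = [Ce³⁺][OH⁻]^3 = s · (3s)^3 = 27s^4
Ksp = 27 × (4.42×10⁻⁶)^4 = 1.03×10⁻²⁰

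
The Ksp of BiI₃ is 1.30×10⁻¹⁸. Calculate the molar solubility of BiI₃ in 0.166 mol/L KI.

BiI₃(s) ⇌ Bi³⁺(aq) + 3 I⁻(aq)
I⁻ is already present at 0.166 mol/L. If s mol/L of BiI₃ dissolves, [Bi³⁺] = s while [I⁻] ≈ 0.166 mol/L.
Ksp = [Bi³⁺][I⁻]^3 = s(0.166)^3
s = 1.30×10⁻¹⁸ / (0.166)^3 = 2.84×10⁻¹⁶
s = 2.84×10⁻¹⁶ mol/L

2.84×10⁻¹⁶ M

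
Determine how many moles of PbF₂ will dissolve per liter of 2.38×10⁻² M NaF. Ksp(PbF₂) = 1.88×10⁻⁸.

3.32×10⁻⁵ M

PbF₂(s) ⇌ Pb²⁺(aq) + 2 F⁻(aq)
F⁻ is already present at 2.38×10⁻² M. If s mol/L of PbF₂ dissolves, [Pb²⁺] = s while [F⁻] ≈ 2.38×10⁻² M.
Ksp = [Pb²⁺][F⁻]^2 = s(2.38×10⁻²)^2
s = 1.88×10⁻⁸ / (2.38×10⁻²)^2 = 3.32×10⁻⁵
s = 3.32×10⁻⁵ M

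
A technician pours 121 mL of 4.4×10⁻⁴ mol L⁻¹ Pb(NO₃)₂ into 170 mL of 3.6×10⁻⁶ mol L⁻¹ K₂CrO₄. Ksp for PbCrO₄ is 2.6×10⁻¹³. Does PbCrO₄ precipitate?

Yes

After mixing, V = 121 mL + 170 mL = 291 mL.
[Pb²⁺] = (4.4×10⁻⁴)(121)/291 = 1.8×10⁻⁴ mol L⁻¹
[CrO₄²⁻] = (3.6×10⁻⁶)(170)/291 = 2.1×10⁻⁶ mol L⁻¹
Q = [Pb²⁺][CrO₄²⁻] = 3.8×10⁻¹⁰
Because Q > Ksp (3.8×10⁻¹⁰ vs 2.6×10⁻¹³), a precipitate of PbCrO₄ forms.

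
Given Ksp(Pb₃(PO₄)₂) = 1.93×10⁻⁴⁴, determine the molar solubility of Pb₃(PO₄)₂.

Pb₃(PO₄)₂(s) ⇌ 3 Pb²⁺(aq) + 2 PO₄³⁻(aq)
With molar solubility s: [Pb²⁺] = 3s, [PO₄³⁻] = 2s.
Ksp = [Pb²⁺]^3[PO₄³⁻]^2 = (3s)^3 · (2s)^2 = 108s^5
108s^5 = 1.93×10⁻⁴⁴  ⇒  s^5 = 1.79×10⁻⁴⁶
Taking the 5th root, s = 7.09×10⁻¹⁰ mol/L.

7.09×10⁻¹⁰ M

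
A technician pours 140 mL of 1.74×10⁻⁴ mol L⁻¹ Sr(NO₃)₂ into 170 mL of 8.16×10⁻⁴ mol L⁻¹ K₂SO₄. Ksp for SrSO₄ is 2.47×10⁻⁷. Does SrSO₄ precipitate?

No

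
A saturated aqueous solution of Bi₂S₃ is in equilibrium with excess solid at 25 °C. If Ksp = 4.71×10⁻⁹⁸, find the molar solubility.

Bi₂S₃(s) ⇌ 2 Bi³⁺(aq) + 3 S²⁻(aq)
If s mol/L of Bi₂S₃ dissolves, [Bi³⁺] = 2s and [S²⁻] = 3s.
Ksp = [Bi³⁺]^2[S²⁻]^3 = (2s)^2 · (3s)^3 = 108s^5
108s^5 = 4.71×10⁻⁹⁸  ⇒  s^5 = 4.36×10⁻¹⁰⁰
s = 1.34×10⁻²⁰ mol/L

1.34×10⁻²⁰ M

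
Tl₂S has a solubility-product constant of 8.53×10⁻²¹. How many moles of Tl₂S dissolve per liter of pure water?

Tl₂S(s) ⇌ 2 Tl⁺(aq) + S²⁻(aq)
Call the molar solubility s, so that [Tl⁺] = 2s and [S²⁻] = s.
Ksp = [Tl⁺]^2[S²⁻] = (2s)^2 · s = 4s^3
4s^3 = 8.53×10⁻²¹  ⇒  s^3 = 2.13×10⁻²¹
s = 1.29×10⁻⁷ M

1.29×10⁻⁷ M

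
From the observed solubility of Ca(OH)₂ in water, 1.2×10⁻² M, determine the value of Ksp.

Ksp = 6.9×10⁻⁶

Ca(OH)₂(s) ⇌ Ca²⁺(aq) + 2 OH⁻(aq)
If s mol/L of Ca(OH)₂ dissolves, [Ca²⁺] = s and [OH⁻] = 2s.
Ksp = [Ca²⁺][OH⁻]^2 = s · (2s)^2 = 4s^3
Ksp = 4 × (1.2×10⁻²)^3 = 6.9×10⁻⁶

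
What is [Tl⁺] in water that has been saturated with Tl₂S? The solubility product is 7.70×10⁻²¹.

Tl₂S(s) ⇌ 2 Tl⁺(aq) + S²⁻(aq)
If s mol/L of Tl₂S dissolves, [Tl⁺] = 2s and [S²⁻] = s.
Ksp = [Tl⁺]^2[S²⁻] = (2s)^2 · s = 4s^3 = 7.70×10⁻²¹
s = 1.24×10⁻⁷ mol L⁻¹
[Tl⁺] = 2s = 2.49×10⁻⁷ mol L⁻¹

2.49×10⁻⁷ M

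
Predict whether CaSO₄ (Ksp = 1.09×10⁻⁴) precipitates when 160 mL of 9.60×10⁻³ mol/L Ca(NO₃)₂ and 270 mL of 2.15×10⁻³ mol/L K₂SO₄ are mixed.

No

Total volume after mixing = 160 + 270 = 430 mL.
[Ca²⁺] = (9.60×10⁻³)(160)/430 = 3.57×10⁻³ mol/L
[SO₄²⁻] = (2.15×10⁻³)(270)/430 = 1.35×10⁻³ mol/L
Q = [Ca²⁺][SO₄²⁻] = 4.82×10⁻⁶
Q < Ksp (4.82×10⁻⁶ vs 1.09×10⁻⁴); the solution remains unsaturated and no precipitate forms.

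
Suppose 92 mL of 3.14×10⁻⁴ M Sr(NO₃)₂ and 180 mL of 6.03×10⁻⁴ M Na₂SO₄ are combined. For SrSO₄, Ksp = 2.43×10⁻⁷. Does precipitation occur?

No

Total volume after mixing = 92 + 180 = 272 mL.
[Sr²⁺] = (3.14×10⁻⁴)(92)/272 = 1.06×10⁻⁴ M
[SO₄²⁻] = (6.03×10⁻⁴)(180)/272 = 3.99×10⁻⁴ M
Q = [Sr²⁺][SO₄²⁻] = 4.24×10⁻⁸
Q < Ksp (4.24×10⁻⁸ vs 2.43×10⁻⁷); the solution remains unsaturated and no precipitate forms.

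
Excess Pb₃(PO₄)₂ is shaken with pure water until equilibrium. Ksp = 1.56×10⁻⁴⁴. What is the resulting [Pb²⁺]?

2.04×10⁻⁹ M

Pb₃(PO₄)₂(s) ⇌ 3 Pb²⁺(aq) + 2 PO₄³⁻(aq)
Call the molar solubility s, so that [Pb²⁺] = 3s and [PO₄³⁻] = 2s.
Ksp = [Pb²⁺]^3[PO₄³⁻]^2 = (3s)^3 · (2s)^2 = 108s^5 = 1.56×10⁻⁴⁴
s = 6.79×10⁻¹⁰ mol L⁻¹
[Pb²⁺] = 3s = 2.04×10⁻⁹ mol L⁻¹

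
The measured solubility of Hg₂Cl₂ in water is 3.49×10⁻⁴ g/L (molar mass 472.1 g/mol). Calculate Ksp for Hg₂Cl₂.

Convert to molarity: s = 3.49×10⁻⁴ / 472.1 = 7.3925×10⁻⁷ mol/L
Hg₂Cl₂(s) ⇌ Hg₂²⁺(aq) + 2 Cl⁻(aq)
For each mole of Hg₂Cl₂ that dissolves per liter, [Hg₂²⁺] = s and [Cl⁻] = 2s; let s denote this solubility.
Ksp = [Hg₂²⁺][Cl⁻]^2 = s · (2s)^2 = 4s^3
Ksp = 4 × (7.3925×10⁻⁷)^3 = 1.62×10⁻¹⁸

Ksp = 1.62×10⁻¹⁸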